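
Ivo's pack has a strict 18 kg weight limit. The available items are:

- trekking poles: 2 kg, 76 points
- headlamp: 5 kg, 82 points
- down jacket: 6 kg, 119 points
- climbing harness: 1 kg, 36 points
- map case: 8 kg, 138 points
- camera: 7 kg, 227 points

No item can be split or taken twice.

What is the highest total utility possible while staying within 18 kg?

477

Density check — trekking poles 38.00, climbing harness 36.00, camera 32.43 are the best per kg.
The ratio heuristic lands on trekking poles + down jacket + climbing harness + camera (458) but leaves 2 kg idle.
Dropping down jacket frees 6 kg; slotting in map case (8 kg) lifts the total to 477 at 18 kg.
An exhaustive check of the 64 subsets confirms 477.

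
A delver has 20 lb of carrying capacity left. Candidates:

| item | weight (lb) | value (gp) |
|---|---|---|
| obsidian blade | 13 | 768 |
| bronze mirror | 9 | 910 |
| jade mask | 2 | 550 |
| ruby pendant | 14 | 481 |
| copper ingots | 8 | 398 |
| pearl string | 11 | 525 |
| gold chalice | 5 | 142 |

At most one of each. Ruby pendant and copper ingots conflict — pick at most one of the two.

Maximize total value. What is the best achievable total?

1858

By value per lb: jade mask 275.00, bronze mirror 101.11, obsidian blade 59.08, copper ingots 49.75 lead.
Best packing: bronze mirror + jade mask + copper ingots — 19 lb, 1858 total.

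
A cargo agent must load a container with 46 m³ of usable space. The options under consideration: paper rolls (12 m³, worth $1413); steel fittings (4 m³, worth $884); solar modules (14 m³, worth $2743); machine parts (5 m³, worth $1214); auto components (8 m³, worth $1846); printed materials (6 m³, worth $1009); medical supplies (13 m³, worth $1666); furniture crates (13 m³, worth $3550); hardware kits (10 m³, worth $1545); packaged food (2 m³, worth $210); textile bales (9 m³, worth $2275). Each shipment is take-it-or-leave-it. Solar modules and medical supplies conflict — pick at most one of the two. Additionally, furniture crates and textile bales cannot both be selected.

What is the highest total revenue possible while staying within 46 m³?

Taking steel fittings + solar modules + machine parts + auto components + furniture crates + packaged food: 46 m³ used, 10447 in revenue.
That's the maximum — no feasible swap from here does better than 10447.

10447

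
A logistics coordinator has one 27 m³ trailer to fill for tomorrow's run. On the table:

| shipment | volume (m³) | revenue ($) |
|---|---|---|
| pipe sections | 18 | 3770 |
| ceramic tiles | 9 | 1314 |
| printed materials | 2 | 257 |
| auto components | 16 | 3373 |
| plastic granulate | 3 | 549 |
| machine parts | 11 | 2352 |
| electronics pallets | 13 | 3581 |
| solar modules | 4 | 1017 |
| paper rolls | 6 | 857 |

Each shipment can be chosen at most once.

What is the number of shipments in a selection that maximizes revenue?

3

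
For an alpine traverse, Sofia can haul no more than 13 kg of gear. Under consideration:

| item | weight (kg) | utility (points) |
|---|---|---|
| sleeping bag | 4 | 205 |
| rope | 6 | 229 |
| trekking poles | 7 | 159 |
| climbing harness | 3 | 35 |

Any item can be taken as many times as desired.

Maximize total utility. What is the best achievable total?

615

3×sleeping bag uses 12 of the 13 kg and totals 615.
Every other selection either busts 13 kg or fails to beat 615.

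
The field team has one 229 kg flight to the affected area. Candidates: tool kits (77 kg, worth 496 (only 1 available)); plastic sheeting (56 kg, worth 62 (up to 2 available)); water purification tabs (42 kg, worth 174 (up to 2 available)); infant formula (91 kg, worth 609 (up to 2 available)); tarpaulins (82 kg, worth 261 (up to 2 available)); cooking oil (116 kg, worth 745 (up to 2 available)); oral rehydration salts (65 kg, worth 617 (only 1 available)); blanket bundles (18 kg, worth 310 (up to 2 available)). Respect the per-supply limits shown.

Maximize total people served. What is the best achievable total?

1982

The ratio heuristic lands on infant formula + oral rehydration salts + 2×blanket bundles (1846) but leaves 37 kg idle.
Dropping infant formula frees 91 kg; slotting in cooking oil (116 kg) lifts the total to 1982 at 217 kg.
The spare 12 kg is too small for any remaining supply, and no exchange beats 1982.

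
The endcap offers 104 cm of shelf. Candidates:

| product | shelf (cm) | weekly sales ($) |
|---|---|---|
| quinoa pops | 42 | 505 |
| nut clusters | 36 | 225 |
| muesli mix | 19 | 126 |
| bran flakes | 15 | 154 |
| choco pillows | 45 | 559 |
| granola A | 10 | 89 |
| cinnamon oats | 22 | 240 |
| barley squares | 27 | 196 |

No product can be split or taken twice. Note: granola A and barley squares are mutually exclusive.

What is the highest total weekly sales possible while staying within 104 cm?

1218

Taking quinoa pops + bran flakes + choco pillows: 102 cm used, 1218 in weekly sales.
Nothing else feasible within 104 cm beats 1218.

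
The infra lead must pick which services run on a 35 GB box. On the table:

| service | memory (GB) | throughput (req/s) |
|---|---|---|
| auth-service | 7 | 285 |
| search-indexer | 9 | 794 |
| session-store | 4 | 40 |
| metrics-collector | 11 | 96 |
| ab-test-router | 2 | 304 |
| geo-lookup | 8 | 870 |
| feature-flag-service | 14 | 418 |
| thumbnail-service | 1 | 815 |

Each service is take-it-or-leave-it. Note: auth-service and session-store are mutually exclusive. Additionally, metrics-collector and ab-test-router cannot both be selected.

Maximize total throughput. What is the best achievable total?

3201

Density check — thumbnail-service 815.00, ab-test-router 152.00, geo-lookup 108.75, search-indexer 88.22 are the best per GB.
Best packing: search-indexer + ab-test-router + geo-lookup + feature-flag-service + thumbnail-service — 34 GB, 3201 total.
No other feasible combination exceeds 3201.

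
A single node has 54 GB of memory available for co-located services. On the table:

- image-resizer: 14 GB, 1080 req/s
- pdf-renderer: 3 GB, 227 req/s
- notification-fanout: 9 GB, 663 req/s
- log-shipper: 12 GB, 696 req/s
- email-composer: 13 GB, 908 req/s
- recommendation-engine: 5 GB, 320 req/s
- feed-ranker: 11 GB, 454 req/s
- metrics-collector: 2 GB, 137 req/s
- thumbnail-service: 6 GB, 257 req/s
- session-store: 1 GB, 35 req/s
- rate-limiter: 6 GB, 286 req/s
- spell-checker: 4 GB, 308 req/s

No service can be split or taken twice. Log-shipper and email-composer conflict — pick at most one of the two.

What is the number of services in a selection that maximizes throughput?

7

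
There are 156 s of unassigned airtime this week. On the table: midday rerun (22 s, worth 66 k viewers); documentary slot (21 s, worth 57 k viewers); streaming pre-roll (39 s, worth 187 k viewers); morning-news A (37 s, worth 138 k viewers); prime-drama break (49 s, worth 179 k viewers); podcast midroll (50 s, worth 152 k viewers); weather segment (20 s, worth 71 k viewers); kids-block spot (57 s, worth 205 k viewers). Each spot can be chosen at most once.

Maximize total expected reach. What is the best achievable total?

Greedy by ratio would take streaming pre-roll + morning-news A + prime-drama break + weather segment: 145 s used, total 575.
The 49 s tied up in prime-drama break is better spent on kids-block spot — total rises to 601 (153 s).

601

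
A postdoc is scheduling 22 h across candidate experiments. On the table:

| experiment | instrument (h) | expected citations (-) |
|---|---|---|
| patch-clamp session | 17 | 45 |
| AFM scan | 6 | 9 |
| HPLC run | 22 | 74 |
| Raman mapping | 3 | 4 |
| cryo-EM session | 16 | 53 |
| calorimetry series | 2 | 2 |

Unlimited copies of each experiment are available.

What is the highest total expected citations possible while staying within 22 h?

By expected citations per h: HPLC run 3.36, cryo-EM session 3.31, patch-clamp session 2.65, AFM scan 1.50 lead.
Best packing: HPLC run — 22 h, 74 total.
Every other selection either busts 22 h or fails to beat 74.

74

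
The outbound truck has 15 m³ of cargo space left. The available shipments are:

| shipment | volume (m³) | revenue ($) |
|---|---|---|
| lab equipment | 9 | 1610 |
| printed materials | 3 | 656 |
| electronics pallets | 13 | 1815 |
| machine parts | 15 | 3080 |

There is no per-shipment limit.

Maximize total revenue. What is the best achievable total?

Best packing: 5×printed materials — 15 m³, 3280 total.

3280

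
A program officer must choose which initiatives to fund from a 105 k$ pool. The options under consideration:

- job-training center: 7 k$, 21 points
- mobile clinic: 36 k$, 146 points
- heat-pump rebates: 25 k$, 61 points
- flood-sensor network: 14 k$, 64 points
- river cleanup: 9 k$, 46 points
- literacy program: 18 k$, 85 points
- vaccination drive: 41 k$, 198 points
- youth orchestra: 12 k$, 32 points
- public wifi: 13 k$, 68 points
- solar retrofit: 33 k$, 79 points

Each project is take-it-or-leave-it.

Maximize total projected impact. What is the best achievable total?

482

Best packing: job-training center + flood-sensor network + river cleanup + literacy program + vaccination drive + public wifi — 102 k$, 482 total.
An exhaustive check of the 1024 subsets confirms 482.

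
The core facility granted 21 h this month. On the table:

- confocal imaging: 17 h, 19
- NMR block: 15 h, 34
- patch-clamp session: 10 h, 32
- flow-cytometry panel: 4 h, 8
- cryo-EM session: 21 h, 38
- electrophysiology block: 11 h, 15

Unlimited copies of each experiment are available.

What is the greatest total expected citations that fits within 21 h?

64

2×patch-clamp session uses 20 of the 21 h and totals 64.
Every other selection either busts 21 h or fails to beat 64.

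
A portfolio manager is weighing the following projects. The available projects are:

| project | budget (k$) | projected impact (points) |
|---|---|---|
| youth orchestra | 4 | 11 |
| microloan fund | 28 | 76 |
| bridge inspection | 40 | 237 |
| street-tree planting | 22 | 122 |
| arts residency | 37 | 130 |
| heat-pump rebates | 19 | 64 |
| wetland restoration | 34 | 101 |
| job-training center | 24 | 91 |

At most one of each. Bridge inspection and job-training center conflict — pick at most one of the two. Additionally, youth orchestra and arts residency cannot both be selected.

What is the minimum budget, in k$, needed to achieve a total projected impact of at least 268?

59

Need the lightest bundle worth ≥ 268.
bridge inspection + heat-pump rebates reaches 301 using 59 k$.
Below 59 k$ the best achievable stays under 268.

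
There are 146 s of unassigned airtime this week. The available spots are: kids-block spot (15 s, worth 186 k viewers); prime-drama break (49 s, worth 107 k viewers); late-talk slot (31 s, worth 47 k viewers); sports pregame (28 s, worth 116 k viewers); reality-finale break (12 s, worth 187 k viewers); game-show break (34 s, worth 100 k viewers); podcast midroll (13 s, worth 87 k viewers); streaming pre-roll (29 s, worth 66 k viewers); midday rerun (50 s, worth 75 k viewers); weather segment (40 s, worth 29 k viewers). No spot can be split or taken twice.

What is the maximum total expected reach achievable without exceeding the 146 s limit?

749

Ranking by ratio (expected reach/s): reality-finale break 15.58, kids-block spot 12.40, podcast midroll 6.69, sports pregame 4.14.
Greedy by ratio would take kids-block spot + sports pregame + reality-finale break + game-show break + podcast midroll + streaming pre-roll: 131 s used, total 742.
Replace game-show break with prime-drama break: the trade gains 7 net, giving 749 at 146 s.
Next best is kids-block spot + sports pregame + reality-finale break + game-show break + podcast midroll + streaming pre-roll at 742 (131 s) — short by 7.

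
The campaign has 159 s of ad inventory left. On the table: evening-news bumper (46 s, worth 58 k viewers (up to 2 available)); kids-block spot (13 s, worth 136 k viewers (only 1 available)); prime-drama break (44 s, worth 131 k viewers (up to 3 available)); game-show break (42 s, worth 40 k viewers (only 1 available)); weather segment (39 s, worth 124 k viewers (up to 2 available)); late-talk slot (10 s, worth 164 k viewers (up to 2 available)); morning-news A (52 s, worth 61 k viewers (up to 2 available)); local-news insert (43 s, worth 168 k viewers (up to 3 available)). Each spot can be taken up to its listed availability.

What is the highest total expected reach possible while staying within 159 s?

Best packing: kids-block spot + weather segment + 2×late-talk slot + 2×local-news insert — 158 s, 924 total.

924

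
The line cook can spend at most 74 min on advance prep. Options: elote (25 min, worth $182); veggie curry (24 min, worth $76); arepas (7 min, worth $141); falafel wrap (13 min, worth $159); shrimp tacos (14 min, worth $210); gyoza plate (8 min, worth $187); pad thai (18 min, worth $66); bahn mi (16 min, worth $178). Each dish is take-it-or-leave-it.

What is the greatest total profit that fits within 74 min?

The ratio heuristic lands on arepas + falafel wrap + shrimp tacos + gyoza plate + bahn mi (875) but leaves 16 min idle.
Dropping falafel wrap frees 13 min; slotting in elote (25 min) lifts the total to 898 at 70 min.
The spare 4 min is too small for any remaining dish, and no exchange beats 898.

898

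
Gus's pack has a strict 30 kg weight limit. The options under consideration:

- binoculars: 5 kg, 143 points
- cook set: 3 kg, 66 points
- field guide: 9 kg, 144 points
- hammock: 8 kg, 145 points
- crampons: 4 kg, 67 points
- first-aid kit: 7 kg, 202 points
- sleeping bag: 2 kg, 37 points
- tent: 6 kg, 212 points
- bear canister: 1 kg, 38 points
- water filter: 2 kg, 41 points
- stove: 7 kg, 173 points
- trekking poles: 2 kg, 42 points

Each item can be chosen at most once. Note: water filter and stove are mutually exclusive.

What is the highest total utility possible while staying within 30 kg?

The ratio heuristic lands on binoculars + cook set + first-aid kit + tent + bear canister + stove (834) but leaves 1 kg idle.
Replace cook set with sleeping bag + trekking poles: the trade gains 13 net, giving 847 at 30 kg.
Runner-up binoculars + cook set + first-aid kit + tent + stove + trekking poles tops out at 838.

847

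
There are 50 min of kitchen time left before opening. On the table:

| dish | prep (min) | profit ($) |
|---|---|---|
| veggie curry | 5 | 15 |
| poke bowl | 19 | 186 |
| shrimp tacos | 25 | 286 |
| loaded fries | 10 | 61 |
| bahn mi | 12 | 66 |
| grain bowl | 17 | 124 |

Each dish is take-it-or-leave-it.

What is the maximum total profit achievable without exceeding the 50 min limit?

487

Density check — shrimp tacos 11.44, poke bowl 9.79, grain bowl 7.29 are the best per min.
Veggie curry + poke bowl + shrimp tacos uses 49 of the 50 min and totals 487.
Next best is poke bowl + shrimp tacos at 472 (44 min) — short by 15.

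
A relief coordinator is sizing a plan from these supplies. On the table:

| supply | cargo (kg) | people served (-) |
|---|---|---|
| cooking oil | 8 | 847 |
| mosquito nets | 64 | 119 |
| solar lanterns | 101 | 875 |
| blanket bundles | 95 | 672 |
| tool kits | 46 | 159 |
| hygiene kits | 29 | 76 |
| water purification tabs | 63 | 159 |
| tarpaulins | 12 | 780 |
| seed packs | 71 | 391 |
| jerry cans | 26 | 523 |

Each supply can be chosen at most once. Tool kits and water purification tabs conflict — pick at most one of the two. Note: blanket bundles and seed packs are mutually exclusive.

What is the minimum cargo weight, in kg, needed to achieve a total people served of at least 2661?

Need the lightest bundle worth ≥ 2661.
Taking cooking oil + blanket bundles + tarpaulins + jerry cans gives 2822 (≥ 2661) for 141 kg.
No combination under 141 kg hits 2661.

141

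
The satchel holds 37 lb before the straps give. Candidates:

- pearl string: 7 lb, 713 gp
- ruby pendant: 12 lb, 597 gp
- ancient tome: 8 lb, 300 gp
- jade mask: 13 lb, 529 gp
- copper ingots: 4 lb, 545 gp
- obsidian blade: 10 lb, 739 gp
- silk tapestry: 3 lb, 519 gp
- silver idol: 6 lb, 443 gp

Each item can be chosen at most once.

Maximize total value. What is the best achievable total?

3113

A density-first pass picks pearl string + copper ingots + obsidian blade + silk tapestry + silver idol — 2959 at 30 lb.
The 6 lb tied up in silver idol is better spent on ruby pendant — total rises to 3113 (36 lb).
The closest alternative, pearl string + jade mask + copper ingots + obsidian blade + silk tapestry, reaches only 3045.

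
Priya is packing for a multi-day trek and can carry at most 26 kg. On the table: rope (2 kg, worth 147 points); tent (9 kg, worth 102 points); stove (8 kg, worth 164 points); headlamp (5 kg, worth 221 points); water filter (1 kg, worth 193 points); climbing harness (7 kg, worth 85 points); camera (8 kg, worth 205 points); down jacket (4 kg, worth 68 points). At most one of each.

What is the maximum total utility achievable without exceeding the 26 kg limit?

930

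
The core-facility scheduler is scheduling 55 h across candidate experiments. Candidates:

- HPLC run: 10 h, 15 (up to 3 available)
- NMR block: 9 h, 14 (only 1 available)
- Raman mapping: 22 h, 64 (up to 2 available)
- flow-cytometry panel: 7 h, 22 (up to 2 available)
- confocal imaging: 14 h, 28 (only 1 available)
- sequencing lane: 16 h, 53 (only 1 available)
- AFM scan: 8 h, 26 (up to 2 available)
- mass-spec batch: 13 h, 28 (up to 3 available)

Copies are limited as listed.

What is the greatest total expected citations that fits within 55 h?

A density-first pass picks NMR block + 2×flow-cytometry panel + sequencing lane + 2×AFM scan — 163 at 55 h.
Dropping NMR block and 2×flow-cytometry panel frees 23 h; slotting in Raman mapping (22 h) lifts the total to 169 at 54 h.

169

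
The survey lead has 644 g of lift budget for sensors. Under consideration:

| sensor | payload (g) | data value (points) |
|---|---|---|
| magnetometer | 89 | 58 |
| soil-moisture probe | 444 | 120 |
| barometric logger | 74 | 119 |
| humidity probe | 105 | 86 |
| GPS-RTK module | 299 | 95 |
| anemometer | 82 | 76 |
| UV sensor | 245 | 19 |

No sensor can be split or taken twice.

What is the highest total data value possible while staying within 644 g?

376

Greedy by ratio would take magnetometer + barometric logger + humidity probe + anemometer + UV sensor: 595 g used, total 358.
Replace magnetometer and UV sensor with GPS-RTK module: the trade gains 18 net, giving 376 at 560 g.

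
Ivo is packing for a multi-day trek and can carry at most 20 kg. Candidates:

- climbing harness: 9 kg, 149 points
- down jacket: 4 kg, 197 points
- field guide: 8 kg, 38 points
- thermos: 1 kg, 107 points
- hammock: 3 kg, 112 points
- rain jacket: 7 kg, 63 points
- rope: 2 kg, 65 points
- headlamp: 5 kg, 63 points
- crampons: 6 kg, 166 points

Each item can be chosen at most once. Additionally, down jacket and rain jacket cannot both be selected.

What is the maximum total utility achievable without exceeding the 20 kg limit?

647

Best packing: down jacket + thermos + hammock + rope + crampons — 16 kg, 647 total.
Runner-up down jacket + thermos + hammock + headlamp + crampons tops out at 645.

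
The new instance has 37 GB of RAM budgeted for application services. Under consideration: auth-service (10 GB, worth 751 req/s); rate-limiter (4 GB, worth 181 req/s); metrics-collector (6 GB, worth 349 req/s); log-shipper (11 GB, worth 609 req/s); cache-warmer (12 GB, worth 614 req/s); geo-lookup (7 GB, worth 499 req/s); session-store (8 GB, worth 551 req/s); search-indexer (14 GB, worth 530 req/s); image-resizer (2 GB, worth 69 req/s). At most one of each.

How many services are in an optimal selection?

4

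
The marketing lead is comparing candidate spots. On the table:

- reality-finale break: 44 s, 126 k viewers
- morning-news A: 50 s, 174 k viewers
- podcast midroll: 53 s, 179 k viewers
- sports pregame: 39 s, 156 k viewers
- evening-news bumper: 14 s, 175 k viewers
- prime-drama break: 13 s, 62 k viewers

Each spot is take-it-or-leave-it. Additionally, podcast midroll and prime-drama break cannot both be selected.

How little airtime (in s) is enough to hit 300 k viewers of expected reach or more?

53

Look for the lowest-airtime combination reaching 300.
sports pregame + evening-news bumper: 331 expected reach at 53 s.
Below 53 s the best achievable stays under 300.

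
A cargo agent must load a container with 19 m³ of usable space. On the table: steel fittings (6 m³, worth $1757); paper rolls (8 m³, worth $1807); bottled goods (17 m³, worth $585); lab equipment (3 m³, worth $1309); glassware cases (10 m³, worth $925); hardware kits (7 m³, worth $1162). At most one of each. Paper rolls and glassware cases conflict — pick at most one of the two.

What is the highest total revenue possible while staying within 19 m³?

Density check — lab equipment 436.33, steel fittings 292.83, paper rolls 225.88, hardware kits 166.00 are the best per m³.
Taking steel fittings + paper rolls + lab equipment: 17 m³ used, 4873 in revenue.

4873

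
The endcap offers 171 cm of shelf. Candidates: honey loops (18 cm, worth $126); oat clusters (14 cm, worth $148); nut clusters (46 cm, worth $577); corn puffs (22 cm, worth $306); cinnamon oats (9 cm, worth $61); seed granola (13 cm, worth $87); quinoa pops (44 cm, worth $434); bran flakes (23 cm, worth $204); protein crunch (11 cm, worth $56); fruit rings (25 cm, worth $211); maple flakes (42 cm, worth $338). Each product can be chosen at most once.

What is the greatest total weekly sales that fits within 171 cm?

1817

A density-first pass picks honey loops + oat clusters + nut clusters + corn puffs + quinoa pops + bran flakes — 1795 at 167 cm.
Replace honey loops with cinnamon oats + seed granola: the trade gains 22 net, giving 1817 at 171 cm.
An exhaustive check of the 2048 subsets confirms 1817.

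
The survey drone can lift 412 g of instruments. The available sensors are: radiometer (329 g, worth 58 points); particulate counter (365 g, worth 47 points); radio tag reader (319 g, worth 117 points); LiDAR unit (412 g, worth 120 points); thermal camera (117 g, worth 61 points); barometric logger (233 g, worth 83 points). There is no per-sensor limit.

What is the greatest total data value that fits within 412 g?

183

The ratio ordering already packs tightly: 3×thermal camera, 351 g, 183.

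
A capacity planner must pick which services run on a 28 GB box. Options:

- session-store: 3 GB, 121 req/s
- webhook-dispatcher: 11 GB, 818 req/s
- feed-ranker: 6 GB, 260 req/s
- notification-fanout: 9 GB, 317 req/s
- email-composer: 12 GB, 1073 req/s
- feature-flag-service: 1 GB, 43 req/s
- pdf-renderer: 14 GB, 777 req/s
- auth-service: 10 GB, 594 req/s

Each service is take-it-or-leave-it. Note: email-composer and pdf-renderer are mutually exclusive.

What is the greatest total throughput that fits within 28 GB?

Session-store + webhook-dispatcher + email-composer + feature-flag-service uses 27 of the 28 GB and totals 2055.

2055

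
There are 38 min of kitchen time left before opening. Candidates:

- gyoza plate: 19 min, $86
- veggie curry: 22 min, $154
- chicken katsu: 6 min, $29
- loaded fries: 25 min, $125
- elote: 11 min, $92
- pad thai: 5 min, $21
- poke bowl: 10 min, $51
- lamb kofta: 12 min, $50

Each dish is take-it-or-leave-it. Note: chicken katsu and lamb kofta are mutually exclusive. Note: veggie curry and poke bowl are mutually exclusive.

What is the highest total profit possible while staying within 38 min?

267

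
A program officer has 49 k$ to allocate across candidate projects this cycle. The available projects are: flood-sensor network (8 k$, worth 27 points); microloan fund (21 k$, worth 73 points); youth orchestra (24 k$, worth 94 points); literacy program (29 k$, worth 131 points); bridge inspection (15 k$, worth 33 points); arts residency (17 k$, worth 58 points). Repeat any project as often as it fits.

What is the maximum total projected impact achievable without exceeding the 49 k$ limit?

Best packing: literacy program + arts residency — 46 k$, 189 total.
Every other selection either busts 49 k$ or fails to beat 189.

189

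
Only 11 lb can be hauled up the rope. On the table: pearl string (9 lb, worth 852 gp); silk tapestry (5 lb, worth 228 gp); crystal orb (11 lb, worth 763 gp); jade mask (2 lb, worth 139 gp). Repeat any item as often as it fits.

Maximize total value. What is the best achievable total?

991

Pearl string + jade mask uses 11 of the 11 lb and totals 991.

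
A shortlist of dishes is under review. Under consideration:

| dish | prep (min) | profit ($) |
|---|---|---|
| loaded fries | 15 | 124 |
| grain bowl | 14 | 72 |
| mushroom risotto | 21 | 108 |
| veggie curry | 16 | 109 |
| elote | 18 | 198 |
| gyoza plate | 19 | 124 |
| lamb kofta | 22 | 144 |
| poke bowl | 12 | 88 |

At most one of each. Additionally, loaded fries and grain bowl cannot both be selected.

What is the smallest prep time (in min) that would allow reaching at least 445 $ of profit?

Minimise min subject to total profit ≥ 445.
loaded fries + elote + gyoza plate: 446 profit at 52 min.
Any bundle with less than 52 min falls short of 445.

52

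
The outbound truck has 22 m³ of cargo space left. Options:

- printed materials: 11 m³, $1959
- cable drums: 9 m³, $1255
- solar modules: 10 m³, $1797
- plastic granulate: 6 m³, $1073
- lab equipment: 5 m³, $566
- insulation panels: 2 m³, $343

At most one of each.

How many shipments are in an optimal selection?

Optimal total is 3756.
printed materials + solar modules hits 3756 at 21 m³.
All optima have 2 shipments.

2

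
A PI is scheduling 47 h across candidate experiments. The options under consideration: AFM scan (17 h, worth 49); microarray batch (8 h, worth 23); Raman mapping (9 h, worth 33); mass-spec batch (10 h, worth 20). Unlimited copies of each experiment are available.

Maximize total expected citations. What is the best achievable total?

165

Best packing: 5×Raman mapping — 45 h, 165 total.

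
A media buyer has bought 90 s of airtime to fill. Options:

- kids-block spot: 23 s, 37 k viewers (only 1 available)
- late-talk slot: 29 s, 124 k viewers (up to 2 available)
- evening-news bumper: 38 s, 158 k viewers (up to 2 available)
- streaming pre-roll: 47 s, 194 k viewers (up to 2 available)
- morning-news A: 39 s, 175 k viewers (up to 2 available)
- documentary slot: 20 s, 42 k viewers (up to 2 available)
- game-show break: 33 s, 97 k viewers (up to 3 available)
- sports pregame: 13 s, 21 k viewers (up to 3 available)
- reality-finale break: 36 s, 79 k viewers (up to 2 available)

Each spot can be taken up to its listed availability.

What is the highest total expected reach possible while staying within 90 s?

369

By expected reach per s: morning-news A 4.49, late-talk slot 4.28, evening-news bumper 4.16, streaming pre-roll 4.13 lead.
The ratio heuristic lands on 2×morning-news A (350) but leaves 12 s idle.
Replace morning-news A with streaming pre-roll: the trade gains 19 net, giving 369 at 86 s.
The spare 4 s is too small for any remaining spot, and no exchange beats 369.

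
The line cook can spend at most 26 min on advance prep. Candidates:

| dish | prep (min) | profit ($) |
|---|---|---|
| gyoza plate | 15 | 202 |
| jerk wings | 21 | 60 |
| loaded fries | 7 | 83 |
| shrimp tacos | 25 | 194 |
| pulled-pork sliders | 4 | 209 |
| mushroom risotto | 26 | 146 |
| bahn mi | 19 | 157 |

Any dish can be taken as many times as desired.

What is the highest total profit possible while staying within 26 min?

1254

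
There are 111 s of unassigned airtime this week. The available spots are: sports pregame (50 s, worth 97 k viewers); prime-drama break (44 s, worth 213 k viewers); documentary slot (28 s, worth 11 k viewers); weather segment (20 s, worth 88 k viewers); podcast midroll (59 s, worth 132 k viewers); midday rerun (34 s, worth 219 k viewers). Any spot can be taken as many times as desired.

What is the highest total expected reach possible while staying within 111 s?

657

Density check — midday rerun 6.44, prime-drama break 4.84, weather segment 4.40, podcast midroll 2.24 are the best per s.
3×midday rerun uses 102 of the 111 s and totals 657.
The spare 9 s is too small for any remaining spot, and no exchange beats 657.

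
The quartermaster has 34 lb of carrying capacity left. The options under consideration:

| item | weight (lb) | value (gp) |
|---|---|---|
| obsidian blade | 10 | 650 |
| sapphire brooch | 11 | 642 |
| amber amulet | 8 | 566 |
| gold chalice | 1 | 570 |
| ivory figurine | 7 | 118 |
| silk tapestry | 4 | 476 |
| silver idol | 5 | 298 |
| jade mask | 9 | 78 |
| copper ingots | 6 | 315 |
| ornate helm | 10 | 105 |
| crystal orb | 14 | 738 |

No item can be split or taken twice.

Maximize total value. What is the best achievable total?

Greedy by ratio would take obsidian blade + amber amulet + gold chalice + silk tapestry + silver idol + copper ingots: 34 lb used, total 2875.
Dropping silver idol and copper ingots frees 11 lb; slotting in sapphire brooch (11 lb) lifts the total to 2904 at 34 lb.
Runner-up obsidian blade + amber amulet + gold chalice + silk tapestry + silver idol + copper ingots tops out at 2875.

2904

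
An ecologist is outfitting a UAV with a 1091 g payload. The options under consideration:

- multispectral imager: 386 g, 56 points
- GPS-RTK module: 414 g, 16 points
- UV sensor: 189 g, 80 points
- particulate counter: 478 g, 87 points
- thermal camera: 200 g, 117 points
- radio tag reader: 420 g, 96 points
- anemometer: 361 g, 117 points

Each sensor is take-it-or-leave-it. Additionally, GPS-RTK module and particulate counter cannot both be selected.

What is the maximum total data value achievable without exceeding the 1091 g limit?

Greedy by ratio would take UV sensor + thermal camera + anemometer: 750 g used, total 314.
Replace UV sensor with radio tag reader: the trade gains 16 net, giving 330 at 981 g.
No other feasible combination exceeds 330.

330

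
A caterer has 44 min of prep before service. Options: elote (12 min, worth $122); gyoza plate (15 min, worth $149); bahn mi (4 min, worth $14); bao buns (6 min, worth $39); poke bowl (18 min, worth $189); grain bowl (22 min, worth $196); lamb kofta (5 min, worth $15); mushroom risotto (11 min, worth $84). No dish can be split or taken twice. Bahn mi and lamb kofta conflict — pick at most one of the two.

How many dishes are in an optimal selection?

The maximum profit within 44 min is 422.
One optimal bundle: gyoza plate + poke bowl + mushroom risotto (44 min).
All optima have 3 dishes.

3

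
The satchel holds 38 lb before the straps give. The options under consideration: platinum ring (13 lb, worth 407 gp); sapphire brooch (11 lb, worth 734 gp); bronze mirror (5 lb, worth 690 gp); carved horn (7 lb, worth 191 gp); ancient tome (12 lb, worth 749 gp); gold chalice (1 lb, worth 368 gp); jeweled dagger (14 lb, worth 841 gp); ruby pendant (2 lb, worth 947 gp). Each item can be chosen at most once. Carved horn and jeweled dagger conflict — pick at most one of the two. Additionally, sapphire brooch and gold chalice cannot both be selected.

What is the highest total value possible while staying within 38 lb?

Density check — ruby pendant 473.50, gold chalice 368.00, bronze mirror 138.00 are the best per lb.
Taking bronze mirror + ancient tome + gold chalice + jeweled dagger + ruby pendant: 34 lb used, 3595 in value.

3595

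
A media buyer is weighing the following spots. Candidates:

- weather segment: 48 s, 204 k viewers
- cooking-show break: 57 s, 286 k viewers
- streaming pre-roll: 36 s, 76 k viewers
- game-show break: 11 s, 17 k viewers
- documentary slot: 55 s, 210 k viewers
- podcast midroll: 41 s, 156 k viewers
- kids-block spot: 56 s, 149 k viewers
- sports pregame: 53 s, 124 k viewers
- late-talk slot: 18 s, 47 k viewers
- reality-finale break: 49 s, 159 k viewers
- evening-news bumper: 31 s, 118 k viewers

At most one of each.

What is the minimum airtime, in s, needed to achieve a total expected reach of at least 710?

171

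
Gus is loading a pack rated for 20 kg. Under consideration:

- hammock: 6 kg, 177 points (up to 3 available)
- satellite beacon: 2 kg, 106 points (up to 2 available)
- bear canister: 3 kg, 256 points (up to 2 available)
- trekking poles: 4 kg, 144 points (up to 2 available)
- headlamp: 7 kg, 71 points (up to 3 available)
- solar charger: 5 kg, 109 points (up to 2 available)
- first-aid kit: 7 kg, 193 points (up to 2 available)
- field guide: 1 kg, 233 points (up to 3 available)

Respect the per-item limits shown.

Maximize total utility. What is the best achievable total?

Ranking by ratio (utility/kg): field guide 233.00, bear canister 85.33, satellite beacon 53.00.
The ratio heuristic lands on 2×satellite beacon + 2×bear canister + trekking poles + 3×field guide (1567) but leaves 3 kg idle.
Replace trekking poles with first-aid kit: the trade gains 49 net, giving 1616 at 20 kg.
That's the maximum — no swap from here does better than 1616.

1616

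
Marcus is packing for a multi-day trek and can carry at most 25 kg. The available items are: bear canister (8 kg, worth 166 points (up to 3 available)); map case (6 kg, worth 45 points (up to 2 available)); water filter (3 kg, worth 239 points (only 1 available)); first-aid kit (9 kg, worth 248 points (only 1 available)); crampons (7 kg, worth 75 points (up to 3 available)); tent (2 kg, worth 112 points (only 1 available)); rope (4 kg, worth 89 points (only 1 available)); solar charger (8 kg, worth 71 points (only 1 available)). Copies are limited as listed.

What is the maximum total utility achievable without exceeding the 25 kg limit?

Greedy by ratio would take water filter + first-aid kit + crampons + tent + rope: 25 kg used, total 763.
The 16 kg tied up in first-aid kit and crampons is better spent on 2×bear canister — total rises to 772 (25 kg).
Nothing else within 25 kg beats 772.

772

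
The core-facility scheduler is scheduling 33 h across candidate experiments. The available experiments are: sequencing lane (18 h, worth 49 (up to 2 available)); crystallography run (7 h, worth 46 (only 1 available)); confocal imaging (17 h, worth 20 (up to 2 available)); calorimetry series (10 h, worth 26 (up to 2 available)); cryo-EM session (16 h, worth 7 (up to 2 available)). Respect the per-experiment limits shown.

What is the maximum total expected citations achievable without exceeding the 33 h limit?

98

A density-first pass picks sequencing lane + crystallography run — 95 at 25 h.
Replace sequencing lane with 2×calorimetry series: the trade gains 3 net, giving 98 at 27 h.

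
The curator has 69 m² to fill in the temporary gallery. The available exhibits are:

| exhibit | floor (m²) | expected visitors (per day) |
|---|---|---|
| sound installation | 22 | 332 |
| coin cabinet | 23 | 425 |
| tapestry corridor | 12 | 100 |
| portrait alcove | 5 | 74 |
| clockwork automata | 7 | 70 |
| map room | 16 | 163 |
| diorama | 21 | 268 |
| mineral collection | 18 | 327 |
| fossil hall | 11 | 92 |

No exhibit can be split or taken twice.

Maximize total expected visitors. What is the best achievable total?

1158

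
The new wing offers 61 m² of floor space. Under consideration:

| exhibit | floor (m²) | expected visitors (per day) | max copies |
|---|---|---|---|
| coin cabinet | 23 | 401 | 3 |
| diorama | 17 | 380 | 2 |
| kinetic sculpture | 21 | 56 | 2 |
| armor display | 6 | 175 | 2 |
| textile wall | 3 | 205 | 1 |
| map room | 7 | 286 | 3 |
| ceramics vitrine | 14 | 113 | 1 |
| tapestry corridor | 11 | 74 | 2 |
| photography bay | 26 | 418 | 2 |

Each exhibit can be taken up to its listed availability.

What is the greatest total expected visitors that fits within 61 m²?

1823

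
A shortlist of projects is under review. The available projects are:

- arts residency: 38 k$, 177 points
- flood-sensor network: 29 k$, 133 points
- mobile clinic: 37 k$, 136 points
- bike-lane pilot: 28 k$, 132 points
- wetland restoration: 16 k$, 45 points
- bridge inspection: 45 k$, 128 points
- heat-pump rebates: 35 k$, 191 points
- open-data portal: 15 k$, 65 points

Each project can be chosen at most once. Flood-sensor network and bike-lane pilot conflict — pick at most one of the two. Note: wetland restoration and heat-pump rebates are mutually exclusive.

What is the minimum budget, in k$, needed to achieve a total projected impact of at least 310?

63

Look for the lowest-budget combination reaching 310.
bike-lane pilot + heat-pump rebates reaches 323 using 63 k$.
Below 63 k$ the best achievable stays under 310.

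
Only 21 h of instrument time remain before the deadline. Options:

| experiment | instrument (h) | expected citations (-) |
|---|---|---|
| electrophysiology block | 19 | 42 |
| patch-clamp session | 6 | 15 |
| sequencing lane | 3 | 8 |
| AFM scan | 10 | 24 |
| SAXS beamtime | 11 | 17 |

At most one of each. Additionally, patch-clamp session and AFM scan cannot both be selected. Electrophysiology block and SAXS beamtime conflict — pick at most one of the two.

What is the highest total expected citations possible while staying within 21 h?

42

Electrophysiology block uses 19 of the 21 h and totals 42.
The closest alternative, AFM scan + SAXS beamtime, reaches only 41.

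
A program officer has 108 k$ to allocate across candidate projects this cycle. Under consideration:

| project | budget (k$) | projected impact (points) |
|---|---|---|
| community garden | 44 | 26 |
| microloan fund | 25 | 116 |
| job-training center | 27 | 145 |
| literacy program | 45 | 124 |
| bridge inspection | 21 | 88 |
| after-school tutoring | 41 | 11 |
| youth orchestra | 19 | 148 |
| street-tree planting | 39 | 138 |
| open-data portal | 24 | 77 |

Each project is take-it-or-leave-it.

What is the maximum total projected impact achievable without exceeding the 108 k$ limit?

519

Greedy by ratio would take microloan fund + job-training center + bridge inspection + youth orchestra: 92 k$ used, total 497.
The 25 k$ tied up in microloan fund is better spent on street-tree planting — total rises to 519 (106 k$).
No other feasible combination exceeds 519.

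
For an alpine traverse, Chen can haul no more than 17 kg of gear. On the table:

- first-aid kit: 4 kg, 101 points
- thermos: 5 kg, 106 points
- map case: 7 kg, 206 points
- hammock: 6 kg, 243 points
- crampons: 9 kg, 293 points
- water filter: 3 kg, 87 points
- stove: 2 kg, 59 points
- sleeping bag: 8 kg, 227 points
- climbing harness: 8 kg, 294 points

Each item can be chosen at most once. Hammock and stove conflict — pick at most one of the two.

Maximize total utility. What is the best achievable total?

624

Hammock + water filter + climbing harness uses 17 of the 17 kg and totals 624.
No other feasible combination exceeds 624.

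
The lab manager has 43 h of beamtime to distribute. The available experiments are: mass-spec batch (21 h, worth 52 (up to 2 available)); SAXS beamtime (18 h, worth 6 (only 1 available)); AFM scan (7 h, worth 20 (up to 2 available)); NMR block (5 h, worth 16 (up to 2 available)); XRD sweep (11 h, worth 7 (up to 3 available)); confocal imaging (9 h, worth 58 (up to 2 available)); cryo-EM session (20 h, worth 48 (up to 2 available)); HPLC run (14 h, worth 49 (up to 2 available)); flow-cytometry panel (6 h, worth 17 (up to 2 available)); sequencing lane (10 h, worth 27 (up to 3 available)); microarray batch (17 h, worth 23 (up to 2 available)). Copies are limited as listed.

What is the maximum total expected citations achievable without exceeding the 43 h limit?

198

Ranking by ratio (expected citations/h): confocal imaging 6.44, HPLC run 3.50, NMR block 3.20, AFM scan 2.86.
Filling by ratio: 2×NMR block + 2×confocal imaging + HPLC run for 197, with 1 h left unused.
Replace NMR block with flow-cytometry panel: the trade gains 1 net, giving 198 at 43 h.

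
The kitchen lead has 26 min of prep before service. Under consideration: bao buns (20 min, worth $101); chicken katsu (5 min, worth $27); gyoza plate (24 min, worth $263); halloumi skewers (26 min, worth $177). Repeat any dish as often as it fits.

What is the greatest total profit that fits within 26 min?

263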